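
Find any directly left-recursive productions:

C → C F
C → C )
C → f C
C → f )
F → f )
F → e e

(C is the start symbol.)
Yes, C is left-recursive

Direct left recursion occurs when N → N α for some non-terminal N (the right-hand side begins with the left-hand side itself).

C → C F: LEFT RECURSIVE (starts with C)
C → C ): LEFT RECURSIVE (starts with C)
C → f C: starts with f
C → f ): starts with f
F → f ): starts with f
F → e e: starts with e

The grammar has direct left recursion on: C.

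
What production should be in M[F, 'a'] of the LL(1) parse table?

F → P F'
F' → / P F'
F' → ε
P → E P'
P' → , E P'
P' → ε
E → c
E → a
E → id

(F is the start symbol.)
F → P F'

To find M[F, 'a'], we find productions for F where 'a' is in the predict set (PREDICT(N → α) = (FIRST(α) \ {ε}) ∪ (FOLLOW(N) if α ⇒* ε)).

Relevant sets:
  FIRST(P) = { 'a', 'c', 'id' }

F → P F': PREDICT = { 'a', 'c', 'id' }
  'a' is in predict set, so this production goes in M[F, 'a']

M[F, 'a'] = F → P F'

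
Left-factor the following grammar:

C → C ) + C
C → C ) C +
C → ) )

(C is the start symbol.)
Left-factoring transforms A → αβ₁ | αβ₂ into A → αA' and A' → β₁ | β₂
(α is the longest common prefix among the alternatives). Repeat until
no nonterminal has two alternatives with a common prefix.

Round 1: C has alternatives sharing prefix 'C )'. Introduce C': C → C ) C'
  Add: C' → + C
  Add: C' → C +

No remaining common prefixes — done.

Resulting grammar:
C → C ) C'
C' → + C
C' → C +
C → ) )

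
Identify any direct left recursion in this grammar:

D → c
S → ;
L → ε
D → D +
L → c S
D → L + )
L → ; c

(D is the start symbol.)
Direct left recursion occurs when N → N α for some non-terminal N (the right-hand side begins with the left-hand side itself).

D → c: starts with c
S → ;: starts with ';'
L → ε: starts with ε
D → D +: LEFT RECURSIVE (starts with D)
L → c S: starts with c
D → L + ): starts with L
L → ; c: starts with ';'

The grammar has direct left recursion on: D.

Answer: Yes, D is left-recursive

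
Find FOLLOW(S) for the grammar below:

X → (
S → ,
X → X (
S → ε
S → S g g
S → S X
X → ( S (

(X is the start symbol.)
{ '(', 'g' }

To compute FOLLOW(S), find every occurrence of S on a right-hand side N → α S β: add FIRST(β) \ {ε}, and if β is empty or nullable also add FOLLOW(N). Iterate to a fixed point.

In S → S g g: S is followed by g g, add FIRST(g g) \ {ε} = { 'g' }
In S → S X: S is followed by X, add FIRST(X) \ {ε} = { '(' }
In X → ( S (: S is followed by '(', add FIRST('(') \ {ε} = { '(' }

Taking the union: FOLLOW(S) = { '(', 'g' }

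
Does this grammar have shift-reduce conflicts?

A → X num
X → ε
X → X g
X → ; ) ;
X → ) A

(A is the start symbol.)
A shift-reduce conflict occurs when an LR(0) state has both:
  - a complete (reduce) item [A → α .] (dot at the end), and
  - a shift item [B → β . c γ] (dot before a terminal).

Augment with A' → A and build the canonical LR(0) collection (I0 = CLOSURE({[A' → . A]}), then GOTO on every symbol after a dot until no new states appear). It has 10 states:
  I0: { [A → . X num], [A' → . A], [X → . ) A], [X → . ; ) ;], [X → . X g], [X → .] }  — shift, reduce
  I1: { [A → . X num], [X → ) . A], [X → . ) A], [X → . ; ) ;], [X → . X g], [X → .] }  — shift, reduce
  I2: { [X → ; . ) ;] }  — shift
  I3: { [A' → A .] }  — accept
  I4: { [A → X . num], [X → X . g] }  — shift
  I5: { [X → X g .] }  — reduce
  I6: { [A → X num .] }  — reduce
  I7: { [X → ; ) . ;] }  — shift
  I8: { [X → ; ) ; .] }  — reduce
  I9: { [X → ) A .] }  — reduce

I0 contains reduce item [X → .] and shift items [X → . ) A], [X → . ; ) ;] — shift-reduce conflict.
I1 contains reduce item [X → .] and shift items [X → . ) A], [X → . ; ) ;] — shift-reduce conflict.

Answer: Yes — I0: [X → .] vs [X → . ) A]; I1: [X → .] vs [X → . ) A]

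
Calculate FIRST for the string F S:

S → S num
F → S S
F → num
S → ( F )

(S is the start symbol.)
FIRST sets of the non-terminals involved (from the grammar, by fixed-point iteration):
  FIRST(F) = { '(', 'num' }

To compute FIRST(F S), process the symbols left to right:
Symbol F is a non-terminal. Add FIRST(F) \ {ε} = { '(', 'num' }
F is not nullable (ε ∉ FIRST(F)), so stop here.
FIRST(F S) = { '(', 'num' }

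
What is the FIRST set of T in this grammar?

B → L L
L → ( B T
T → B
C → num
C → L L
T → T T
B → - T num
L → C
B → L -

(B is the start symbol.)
{ '(', '-', 'num' }

FIRST sets of the other non-terminals involved (by the same procedure, iterated to a fixed point):
  FIRST(B) = { '(', '-', 'num' }

From T → B:
  - B is a non-terminal: add FIRST(B) \ {ε} = { '(', '-', 'num' }
    B is not nullable, so stop
From T → T T:
  - T is the symbol being defined: contributes nothing new
    T is not nullable, so stop

Collecting: FIRST(T) = { '(', '-', 'num' }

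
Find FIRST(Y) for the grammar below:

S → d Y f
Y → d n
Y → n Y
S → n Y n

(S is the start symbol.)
From Y → d n:
  - d is a terminal: add 'd' and stop
From Y → n Y:
  - n is a terminal: add 'n' and stop

Collecting: FIRST(Y) = { 'd', 'n' }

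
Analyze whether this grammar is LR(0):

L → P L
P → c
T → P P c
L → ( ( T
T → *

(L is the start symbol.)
A grammar is LR(0) if no state in the canonical LR(0) collection has:
  - both a shift item (dot before a terminal) and a complete item (shift-reduce conflict), or
  - two or more complete items (reduce-reduce conflict; the accept item [L' → L .] counts as a complete item here).

Augment with L' → L and build the canonical LR(0) collection (I0 = CLOSURE({[L' → . L]}), then GOTO on every symbol after a dot until no new states appear). It has 12 states:
  I0: { [L → . ( ( T], [L → . P L], [L' → . L], [P → . c] }  — shift
  I1: { [L → ( . ( T] }  — shift
  I2: { [L' → L .] }  — accept
  I3: { [L → . ( ( T], [L → . P L], [L → P . L], [P → . c] }  — shift
  I4: { [P → c .] }  — reduce
  I5: { [L → P L .] }  — reduce
  I6: { [L → ( ( . T], [P → . c], [T → . *], [T → . P P c] }  — shift
  I7: { [T → * .] }  — reduce
  I8: { [P → . c], [T → P . P c] }  — shift
  I9: { [L → ( ( T .] }  — reduce
  I10: { [T → P P . c] }  — shift
  I11: { [T → P P c .] }  — reduce

Every state is either a pure shift/goto state or contains exactly one complete item and nothing to shift — no conflicts. The grammar is LR(0).

Answer: Yes, the grammar is LR(0)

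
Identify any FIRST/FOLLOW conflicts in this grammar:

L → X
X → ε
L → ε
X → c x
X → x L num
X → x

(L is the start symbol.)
A FIRST/FOLLOW conflict occurs when a non-terminal N has a nullable alternative N → β (β ⇒* ε) and another alternative N → α with FIRST(α) ∩ FOLLOW(N) ≠ ∅: on such a lookahead the parser cannot decide between expanding α and letting N vanish via β.

Nullable non-terminals: L, X.
FIRST sets used below: FIRST(X) = { 'c', 'x', ε }

L: nullable alternative(s) L → X, L → ε; FOLLOW(L) = { $, 'num' }
  L → X: FIRST \ {ε} = { 'c', 'x' } — disjoint from FOLLOW(L)
  L → ε: FIRST \ {ε} = { } — disjoint from FOLLOW(L)

X: nullable alternative(s) X → ε; FOLLOW(X) = { $, 'num' }
  X → ε: FIRST \ {ε} = { } — this is the only nullable alternative, skip
  X → c x: FIRST \ {ε} = { 'c' } — disjoint from FOLLOW(X)
  X → x L num: FIRST \ {ε} = { 'x' } — disjoint from FOLLOW(X)
  X → x: FIRST \ {ε} = { 'x' } — disjoint from FOLLOW(X)

No FIRST/FOLLOW conflicts found.

Answer: No FIRST/FOLLOW conflicts.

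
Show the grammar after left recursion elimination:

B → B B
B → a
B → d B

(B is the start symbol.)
B is directly left-recursive. The standard transformation for
  A → A α₁ | ... | A α_m | β₁ | ... | β_n
is
  A  → β₁ A' | ... | β_n A'
  A' → α₁ A' | ... | α_m A' | ε

B → a becomes B → a B'
B → d B becomes B → d B B'
B → B B becomes B' → B B'
Add B' → ε

Resulting grammar:
B → a B'
B → d B B'
B' → B B'
B' → ε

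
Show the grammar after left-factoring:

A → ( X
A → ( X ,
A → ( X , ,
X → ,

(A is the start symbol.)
Left-factoring transforms A → αβ₁ | αβ₂ into A → αA' and A' → β₁ | β₂
(α is the longest common prefix among the alternatives). Repeat until
no nonterminal has two alternatives with a common prefix.

Round 1: A has alternatives sharing prefix '( X'. Introduce A': A → ( X A'
  Add: A' → ε
  Add: A' → ,
  Add: A' → , ,

Round 2: A' has alternatives sharing prefix ','. Introduce A'': A' → , A''
  Add: A'' → ε
  Add: A'' → ,

No remaining common prefixes — done.

Resulting grammar:
A → ( X A'
A' → ε
A' → , A''
A'' → ε
A'' → ,
X → ,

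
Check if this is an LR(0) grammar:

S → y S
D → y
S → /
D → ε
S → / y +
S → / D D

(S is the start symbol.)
No. Shift-reduce conflict between [D → .] and [D → . y]

Augment with S' → S and build the canonical LR(0) collection (I0 = CLOSURE({[S' → . S]}), then GOTO on every symbol after a dot until no new states appear). It has 10 states:
  I0: { [S → . / D D], [S → . / y +], [S → . /], [S → . y S], [S' → . S] }  — shift
  I1: { [D → . y], [D → .], [S → / . D D], [S → / . y +], [S → / .] }  — shift, 2 reduces
  I2: { [S' → S .] }  — accept
  I3: { [S → . / D D], [S → . / y +], [S → . /], [S → . y S], [S → y . S] }  — shift
  I4: { [S → y S .] }  — reduce
  I5: { [D → . y], [D → .], [S → / D . D] }  — shift, reduce
  I6: { [D → y .], [S → / y . +] }  — shift, reduce
  I7: { [S → / y + .] }  — reduce
  I8: { [S → / D D .] }  — reduce
  I9: { [D → y .] }  — reduce

Conflict in state I1:
  Shift-reduce conflict between [D → .] and [D → . y]
So the grammar is NOT LR(0).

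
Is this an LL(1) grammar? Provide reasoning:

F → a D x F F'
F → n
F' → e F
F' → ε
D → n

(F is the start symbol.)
A grammar is LL(1) if for each non-terminal N with multiple productions, the predict sets of those productions are pairwise disjoint, where PREDICT(N → α) = (FIRST(α) \ {ε}) ∪ (FOLLOW(N) if α ⇒* ε).

Relevant sets:
  FOLLOW(F') = { $, 'e' }

For F:
  PREDICT(F → a D x F F') = { 'a' }
  PREDICT(F → n) = { 'n' }
For F':
  PREDICT(F' → e F) = { 'e' }
  PREDICT(F' → ε) = { $, 'e' }
D has a single production, so nothing to check there.

Conflict found: Predict set conflict for F': { 'e' }
The grammar is NOT LL(1).

Answer: No. Predict set conflict for F': { 'e' }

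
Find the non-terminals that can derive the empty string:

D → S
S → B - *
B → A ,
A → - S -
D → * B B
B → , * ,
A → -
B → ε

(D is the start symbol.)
A non-terminal is nullable if it can derive ε (the empty string): either it has an ε-production, or it has a production whose right-hand side consists entirely of nullable non-terminals.

ε-productions: B → ε
So B is immediately nullable.
No further non-terminal can be added: every production for the remaining non-terminals contains a terminal or a non-nullable non-terminal.
Nullable = { 'B' }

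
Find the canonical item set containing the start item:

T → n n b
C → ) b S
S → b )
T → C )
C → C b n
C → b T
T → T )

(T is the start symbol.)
First, augment the grammar with T' → T
I₀ = CLOSURE({ [T' → . T] }):
  [T' → . T] has the dot before T: add [T → . n n b], [T → . C )], [T → . T )]
  [T → . C )] has the dot before C: add [C → . ) b S], [C → . C b n], [C → . b T]
No further items can be added.

I₀ = { [C → . ) b S], [C → . C b n], [C → . b T], [T → . C )], [T → . T )], [T → . n n b], [T' → . T] }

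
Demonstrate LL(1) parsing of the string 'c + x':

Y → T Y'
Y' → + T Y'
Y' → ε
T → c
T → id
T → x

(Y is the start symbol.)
Stack is shown with the top on the left.

Stack     Input    Action
-------------------------
Y $       c + x $  output Y → T Y'
T Y' $    c + x $  output T → c
c Y' $    c + x $  match 'c'
Y' $      + x $    output Y' → + T Y'
+ T Y' $  + x $    match '+'
T Y' $    x $      output T → x
x Y' $    x $      match 'x'
Y' $      $        output Y' → ε
$         $        accept

The string is accepted.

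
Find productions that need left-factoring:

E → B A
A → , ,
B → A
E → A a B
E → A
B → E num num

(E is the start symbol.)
Left-factoring is needed when two productions for the same non-terminal
share a common prefix on the right-hand side.

Productions for E:
  E → B A
  E → A a B
  E → A
Productions for B:
  B → A
  B → E num num

Found common prefix 'A' in productions for E

Answer: Yes, E has productions with common prefix 'A'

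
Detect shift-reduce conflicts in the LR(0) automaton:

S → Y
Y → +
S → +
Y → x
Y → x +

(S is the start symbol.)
Augment with S' → S and build the canonical LR(0) collection (I0 = CLOSURE({[S' → . S]}), then GOTO on every symbol after a dot until no new states appear). It has 6 states:
  I0: { [S → . +], [S → . Y], [S' → . S], [Y → . +], [Y → . x +], [Y → . x] }  — shift
  I1: { [S → + .], [Y → + .] }  — 2 reduces
  I2: { [S' → S .] }  — accept
  I3: { [S → Y .] }  — reduce
  I4: { [Y → x . +], [Y → x .] }  — shift, reduce
  I5: { [Y → x + .] }  — reduce

I4 contains reduce item [Y → x .] and shift item [Y → x . +] — shift-reduce conflict.

Answer: Yes — I4: [Y → x .] vs [Y → x . +]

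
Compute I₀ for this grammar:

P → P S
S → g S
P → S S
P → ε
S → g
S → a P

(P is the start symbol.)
First, augment the grammar with P' → P
I₀ = CLOSURE({ [P' → . P] }):
  [P' → . P] has the dot before P: add [P → . P S], [P → . S S], [P → .]
  [P → . S S] has the dot before S: add [S → . g S], [S → . g], [S → . a P]
No further items can be added.

I₀ = { [P → . P S], [P → . S S], [P → .], [P' → . P], [S → . a P], [S → . g S], [S → . g] }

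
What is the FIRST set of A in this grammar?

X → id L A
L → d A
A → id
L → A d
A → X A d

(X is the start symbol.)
{ 'id' }

To compute FIRST(A), examine every production with A on the left-hand side, reading each right-hand side left to right until a non-nullable symbol is reached.

FIRST sets of the other non-terminals involved (by the same procedure, iterated to a fixed point):
  FIRST(X) = { 'id' }

From A → id:
  - id is a terminal: add 'id' and stop
From A → X A d:
  - X is a non-terminal: add FIRST(X) \ {ε} = { 'id' }
    X is not nullable, so stop

Collecting: FIRST(A) = { 'id' }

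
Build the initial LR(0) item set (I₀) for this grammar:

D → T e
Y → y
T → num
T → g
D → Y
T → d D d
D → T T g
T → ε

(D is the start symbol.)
First, augment the grammar with D' → D
I₀ = CLOSURE({ [D' → . D] }):
  [D' → . D] has the dot before D: add [D → . T e], [D → . Y], [D → . T T g]
  [D → . T e] has the dot before T: add [T → . num], [T → . g], [T → . d D d], [T → .]
  [D → . Y] has the dot before Y: add [Y → . y]
No further items can be added.

I₀ = { [D → . T T g], [D → . T e], [D → . Y], [D' → . D], [T → . d D d], [T → . g], [T → . num], [T → .], [Y → . y] }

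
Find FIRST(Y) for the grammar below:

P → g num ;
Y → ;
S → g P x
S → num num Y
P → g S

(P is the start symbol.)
To compute FIRST(Y), examine every production with Y on the left-hand side, reading each right-hand side left to right until a non-nullable symbol is reached.

From Y → ;:
  - ';' is a terminal: add ';' and stop

Collecting: FIRST(Y) = { ';' }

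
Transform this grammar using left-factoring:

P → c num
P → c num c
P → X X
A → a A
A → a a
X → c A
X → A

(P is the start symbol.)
Left-factoring transforms A → αβ₁ | αβ₂ into A → αA' and A' → β₁ | β₂
(α is the longest common prefix among the alternatives). Repeat until
no nonterminal has two alternatives with a common prefix.

Round 1: P has alternatives sharing prefix 'c num'. Introduce P': P → c num P'
  Add: P' → ε
  Add: P' → c

Round 2: A has alternatives sharing prefix 'a'. Introduce A': A → a A'
  Add: A' → A
  Add: A' → a

No remaining common prefixes — done.

Resulting grammar:
P → c num P'
P' → ε
P' → c
P → X X
A → a A'
A' → A
A' → a
X → c A
X → A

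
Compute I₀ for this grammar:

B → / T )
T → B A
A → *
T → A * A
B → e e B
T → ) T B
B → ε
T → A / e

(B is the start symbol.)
First, augment the grammar with B' → B
I₀ = CLOSURE({ [B' → . B] }):
  [B' → . B] has the dot before B: add [B → . / T )], [B → . e e B], [B → .]
No further items can be added.

I₀ = { [B → . / T )], [B → . e e B], [B → .], [B' → . B] }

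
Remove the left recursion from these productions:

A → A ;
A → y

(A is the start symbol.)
A is directly left-recursive. The standard transformation for
  A → A α₁ | ... | A α_m | β₁ | ... | β_n
is
  A  → β₁ A' | ... | β_n A'
  A' → α₁ A' | ... | α_m A' | ε

A → y becomes A → y A'
A → A ; becomes A' → ; A'
Add A' → ε

Resulting grammar:
A → y A'
A' → ; A'
A' → ε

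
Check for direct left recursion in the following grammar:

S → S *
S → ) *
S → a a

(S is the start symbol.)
S → S *: LEFT RECURSIVE (starts with S)
S → ) *: starts with ')'
S → a a: starts with a

The grammar has direct left recursion on: S.

Answer: Yes, S is left-recursive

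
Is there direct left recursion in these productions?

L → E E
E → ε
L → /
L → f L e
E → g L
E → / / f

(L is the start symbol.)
No direct left recursion

Direct left recursion occurs when N → N α for some non-terminal N (the right-hand side begins with the left-hand side itself).

L → E E: starts with E
E → ε: starts with ε
L → /: starts with '/'
L → f L e: starts with f
E → g L: starts with g
E → / / f: starts with '/'

No direct left recursion found.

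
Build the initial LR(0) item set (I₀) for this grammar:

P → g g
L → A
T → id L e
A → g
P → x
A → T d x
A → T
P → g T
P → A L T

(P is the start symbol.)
First, augment the grammar with P' → P
I₀ = CLOSURE({ [P' → . P] }):
  [P' → . P] has the dot before P: add [P → . g g], [P → . x], [P → . g T], [P → . A L T]
  [P → . A L T] has the dot before A: add [A → . g], [A → . T d x], [A → . T]
  [A → . T d x] has the dot before T: add [T → . id L e]
No further items can be added.

I₀ = { [A → . T d x], [A → . T], [A → . g], [P → . A L T], [P → . g T], [P → . g g], [P → . x], [P' → . P], [T → . id L e] }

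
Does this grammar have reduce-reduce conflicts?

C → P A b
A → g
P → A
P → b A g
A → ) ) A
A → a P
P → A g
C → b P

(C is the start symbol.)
A reduce-reduce conflict occurs when an LR(0) state has two complete items [A → α .] and [B → β .] — both call for a reduction, and with no lookahead the parser cannot choose between them.

Augment with C' → C and build the canonical LR(0) collection (I0 = CLOSURE({[C' → . C]}), then GOTO on every symbol after a dot until no new states appear). It has 20 states:
  I0: { [A → . ) ) A], [A → . a P], [A → . g], [C → . P A b], [C → . b P], [C' → . C], [P → . A g], [P → . A], [P → . b A g] }  — shift
  I1: { [A → ) . ) A] }  — shift
  I2: { [P → A . g], [P → A .] }  — shift, reduce
  I3: { [C' → C .] }  — accept
  I4: { [A → . ) ) A], [A → . a P], [A → . g], [C → P . A b] }  — shift
  I5: { [A → . ) ) A], [A → . a P], [A → . g], [A → a . P], [P → . A g], [P → . A], [P → . b A g] }  — shift
  I6: { [A → . ) ) A], [A → . a P], [A → . g], [C → b . P], [P → . A g], [P → . A], [P → . b A g], [P → b . A g] }  — shift
  I7: { [A → g .] }  — reduce
  I8: { [P → A . g], [P → A .], [P → b A . g] }  — shift, reduce
  I9: { [C → b P .] }  — reduce
  I10: { [A → . ) ) A], [A → . a P], [A → . g], [P → b . A g] }  — shift
  I11: { [P → b A . g] }  — shift
  I12: { [P → b A g .] }  — reduce
  I13: { [P → A g .], [P → b A g .] }  — 2 reduces
  I14: { [A → a P .] }  — reduce
  I15: { [C → P A . b] }  — shift
  I16: { [C → P A b .] }  — reduce
  I17: { [P → A g .] }  — reduce
  I18: { [A → ) ) . A], [A → . ) ) A], [A → . a P], [A → . g] }  — shift
  I19: { [A → ) ) A .] }  — reduce

I13 contains complete items [P → A g .], [P → b A g .] — reduce-reduce conflict.

Answer: Yes — I13: [P → A g .] vs [P → b A g .]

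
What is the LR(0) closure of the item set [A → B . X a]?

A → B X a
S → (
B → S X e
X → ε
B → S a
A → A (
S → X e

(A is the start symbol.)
{ [A → B . X a], [X → .] }

Start with: [A → B . X a]
  [A → B . X a] has the dot before X: add [X → .]
No further items can be added.

CLOSURE = { [A → B . X a], [X → .] }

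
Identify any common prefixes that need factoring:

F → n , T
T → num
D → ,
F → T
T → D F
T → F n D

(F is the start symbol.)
No, left-factoring is not needed

Left-factoring is needed when two productions for the same non-terminal
share a common prefix on the right-hand side.

Productions for F:
  F → n , T
  F → T
Productions for T:
  T → num
  T → D F
  T → F n D

No common prefixes found.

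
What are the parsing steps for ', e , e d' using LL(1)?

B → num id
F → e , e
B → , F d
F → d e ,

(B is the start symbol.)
Stack is shown with the top on the left.

Stack      Input        Action
------------------------------
B $        , e , e d $  output B → , F d
, F d $    , e , e d $  match ','
F d $      e , e d $    output F → e , e
e , e d $  e , e d $    match 'e'
, e d $    , e d $      match ','
e d $      e d $        match 'e'
d $        d $          match 'd'
$          $            accept

The string is accepted.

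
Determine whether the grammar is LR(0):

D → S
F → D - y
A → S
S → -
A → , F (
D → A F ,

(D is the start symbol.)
Augment with D' → D and build the canonical LR(0) collection (I0 = CLOSURE({[D' → . D]}), then GOTO on every symbol after a dot until no new states appear). It has 13 states:
  I0: { [A → . , F (], [A → . S], [D → . A F ,], [D → . S], [D' → . D], [S → . -] }  — shift
  I1: { [A → , . F (], [A → . , F (], [A → . S], [D → . A F ,], [D → . S], [F → . D - y], [S → . -] }  — shift
  I2: { [S → - .] }  — reduce
  I3: { [A → . , F (], [A → . S], [D → . A F ,], [D → . S], [D → A . F ,], [F → . D - y], [S → . -] }  — shift
  I4: { [D' → D .] }  — accept
  I5: { [A → S .], [D → S .] }  — 2 reduces
  I6: { [F → D . - y] }  — shift
  I7: { [D → A F . ,] }  — shift
  I8: { [D → A F , .] }  — reduce
  I9: { [F → D - . y] }  — shift
  I10: { [F → D - y .] }  — reduce
  I11: { [A → , F . (] }  — shift
  I12: { [A → , F ( .] }  — reduce

Conflict in state I5:
  Reduce-reduce conflict: [A → S .] and [D → S .]
So the grammar is NOT LR(0).

Answer: No. Reduce-reduce conflict: [A → S .] and [D → S .]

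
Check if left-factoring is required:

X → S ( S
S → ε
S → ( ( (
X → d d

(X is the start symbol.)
Left-factoring is needed when two productions for the same non-terminal
share a common prefix on the right-hand side.

Productions for X:
  X → S ( S
  X → d d
Productions for S:
  S → ε
  S → ( ( (

No common prefixes found.

Answer: No, left-factoring is not needed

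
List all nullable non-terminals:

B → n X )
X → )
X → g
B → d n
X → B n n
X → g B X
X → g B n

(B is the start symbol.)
A non-terminal is nullable if it can derive ε (the empty string): either it has an ε-production, or it has a production whose right-hand side consists entirely of nullable non-terminals.

There are no ε-productions, so no non-terminal can derive ε.
No non-terminals are nullable.

Answer: None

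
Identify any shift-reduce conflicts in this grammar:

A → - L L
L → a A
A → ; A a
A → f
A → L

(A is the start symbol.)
No shift-reduce conflicts

Augment with A' → A and build the canonical LR(0) collection (I0 = CLOSURE({[A' → . A]}), then GOTO on every symbol after a dot until no new states appear). It has 12 states:
  I0: { [A → . - L L], [A → . ; A a], [A → . L], [A → . f], [A' → . A], [L → . a A] }  — shift
  I1: { [A → - . L L], [L → . a A] }  — shift
  I2: { [A → . - L L], [A → . ; A a], [A → . L], [A → . f], [A → ; . A a], [L → . a A] }  — shift
  I3: { [A' → A .] }  — accept
  I4: { [A → L .] }  — reduce
  I5: { [A → . - L L], [A → . ; A a], [A → . L], [A → . f], [L → . a A], [L → a . A] }  — shift
  I6: { [A → f .] }  — reduce
  I7: { [L → a A .] }  — reduce
  I8: { [A → ; A . a] }  — shift
  I9: { [A → ; A a .] }  — reduce
  I10: { [A → - L . L], [L → . a A] }  — shift
  I11: { [A → - L L .] }  — reduce

No state contains both a complete item and a shift item.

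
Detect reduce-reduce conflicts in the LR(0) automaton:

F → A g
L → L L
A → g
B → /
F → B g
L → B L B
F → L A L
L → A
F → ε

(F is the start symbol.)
Yes — I14: [A → g .] vs [F → B g .]

A reduce-reduce conflict occurs when an LR(0) state has two complete items [A → α .] and [B → β .] — both call for a reduction, and with no lookahead the parser cannot choose between them.

Augment with F' → F and build the canonical LR(0) collection (I0 = CLOSURE({[F' → . F]}), then GOTO on every symbol after a dot until no new states appear). It has 16 states:
  I0: { [A → . g], [B → . /], [F → . A g], [F → . B g], [F → . L A L], [F → .], [F' → . F], [L → . A], [L → . B L B], [L → . L L] }  — shift, reduce
  I1: { [B → / .] }  — reduce
  I2: { [F → A . g], [L → A .] }  — shift, reduce
  I3: { [A → . g], [B → . /], [F → B . g], [L → . A], [L → . B L B], [L → . L L], [L → B . L B] }  — shift
  I4: { [F' → F .] }  — accept
  I5: { [A → . g], [B → . /], [F → L . A L], [L → . A], [L → . B L B], [L → . L L], [L → L . L] }  — shift
  I6: { [A → g .] }  — reduce
  I7: { [A → . g], [B → . /], [F → L A . L], [L → . A], [L → . B L B], [L → . L L], [L → A .] }  — shift, reduce
  I8: { [A → . g], [B → . /], [L → . A], [L → . B L B], [L → . L L], [L → B . L B] }  — shift
  I9: { [A → . g], [B → . /], [L → . A], [L → . B L B], [L → . L L], [L → L . L], [L → L L .] }  — shift, reduce
  I10: { [L → A .] }  — reduce
  I11: { [A → . g], [B → . /], [L → . A], [L → . B L B], [L → . L L], [L → B L . B], [L → L . L] }  — shift
  I12: { [A → . g], [B → . /], [L → . A], [L → . B L B], [L → . L L], [L → B . L B], [L → B L B .] }  — shift, reduce
  I13: { [A → . g], [B → . /], [F → L A L .], [L → . A], [L → . B L B], [L → . L L], [L → L . L] }  — shift, reduce
  I14: { [A → g .], [F → B g .] }  — 2 reduces
  I15: { [F → A g .] }  — reduce

I14 contains complete items [A → g .], [F → B g .] — reduce-reduce conflict.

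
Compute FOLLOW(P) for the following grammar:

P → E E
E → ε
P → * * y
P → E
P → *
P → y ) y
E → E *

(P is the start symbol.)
{ $ }

To compute FOLLOW(P), find every occurrence of P on a right-hand side N → α P β: add FIRST(β) \ {ε}, and if β is empty or nullable also add FOLLOW(N). Iterate to a fixed point.

P is the start symbol, so $ ∈ FOLLOW(P).
P does not occur on any right-hand side.

Taking the union: FOLLOW(P) = { $ }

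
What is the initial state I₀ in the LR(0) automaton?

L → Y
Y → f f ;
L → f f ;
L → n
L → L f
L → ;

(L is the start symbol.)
{ [L → . ;], [L → . L f], [L → . Y], [L → . f f ;], [L → . n], [L' → . L], [Y → . f f ;] }

First, augment the grammar with L' → L
I₀ = CLOSURE({ [L' → . L] }):
  [L' → . L] has the dot before L: add [L → . Y], [L → . f f ;], [L → . n], [L → . L f], [L → . ;]
  [L → . Y] has the dot before Y: add [Y → . f f ;]
No further items can be added.

I₀ = { [L → . ;], [L → . L f], [L → . Y], [L → . f f ;], [L → . n], [L' → . L], [Y → . f f ;] }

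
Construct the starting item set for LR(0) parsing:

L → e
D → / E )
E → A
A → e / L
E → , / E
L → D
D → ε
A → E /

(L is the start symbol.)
First, augment the grammar with L' → L
I₀ = CLOSURE({ [L' → . L] }):
  [L' → . L] has the dot before L: add [L → . e], [L → . D]
  [L → . D] has the dot before D: add [D → . / E )], [D → .]
No further items can be added.

I₀ = { [D → . / E )], [D → .], [L → . D], [L → . e], [L' → . L] }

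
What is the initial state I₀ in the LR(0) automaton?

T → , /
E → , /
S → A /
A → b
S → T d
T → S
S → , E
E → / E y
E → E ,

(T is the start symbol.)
First, augment the grammar with T' → T
I₀ = CLOSURE({ [T' → . T] }):
  [T' → . T] has the dot before T: add [T → . , /], [T → . S]
  [T → . S] has the dot before S: add [S → . A /], [S → . T d], [S → . , E]
  [S → . A /] has the dot before A: add [A → . b]
No further items can be added.

I₀ = { [A → . b], [S → . , E], [S → . A /], [S → . T d], [T → . , /], [T → . S], [T' → . T] }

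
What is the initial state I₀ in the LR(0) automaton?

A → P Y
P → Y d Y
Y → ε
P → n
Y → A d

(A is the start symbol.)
{ [A → . P Y], [A' → . A], [P → . Y d Y], [P → . n], [Y → . A d], [Y → .] }

First, augment the grammar with A' → A
I₀ = CLOSURE({ [A' → . A] }):
  [A' → . A] has the dot before A: add [A → . P Y]
  [A → . P Y] has the dot before P: add [P → . Y d Y], [P → . n]
  [P → . Y d Y] has the dot before Y: add [Y → .], [Y → . A d]
No further items can be added.

I₀ = { [A → . P Y], [A' → . A], [P → . Y d Y], [P → . n], [Y → . A d], [Y → .] }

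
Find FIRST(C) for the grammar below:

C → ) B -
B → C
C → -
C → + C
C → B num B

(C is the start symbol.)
{ ')', '+', '-' }

To compute FIRST(C), examine every production with C on the left-hand side, reading each right-hand side left to right until a non-nullable symbol is reached.

FIRST sets of the other non-terminals involved (by the same procedure, iterated to a fixed point):
  FIRST(B) = { ')', '+', '-' }

From C → ) B -:
  - ')' is a terminal: add ')' and stop
From C → -:
  - '-' is a terminal: add '-' and stop
From C → + C:
  - '+' is a terminal: add '+' and stop
From C → B num B:
  - B is a non-terminal: add FIRST(B) \ {ε} = { ')', '+', '-' }
    B is not nullable, so stop

Collecting: FIRST(C) = { ')', '+', '-' }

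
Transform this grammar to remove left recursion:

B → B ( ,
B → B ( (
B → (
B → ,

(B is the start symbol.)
B is directly left-recursive. The standard transformation for
  A → A α₁ | ... | A α_m | β₁ | ... | β_n
is
  A  → β₁ A' | ... | β_n A'
  A' → α₁ A' | ... | α_m A' | ε

B → ( becomes B → ( B'
B → , becomes B → , B'
B → B ( , becomes B' → ( , B'
B → B ( ( becomes B' → ( ( B'
Add B' → ε

Resulting grammar:
B → ( B'
B → , B'
B' → ( , B'
B' → ( ( B'
B' → ε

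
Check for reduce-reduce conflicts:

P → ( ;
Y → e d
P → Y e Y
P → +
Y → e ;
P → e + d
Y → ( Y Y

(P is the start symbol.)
No reduce-reduce conflicts

A reduce-reduce conflict occurs when an LR(0) state has two complete items [A → α .] and [B → β .] — both call for a reduction, and with no lookahead the parser cannot choose between them.

Augment with P' → P and build the canonical LR(0) collection (I0 = CLOSURE({[P' → . P]}), then GOTO on every symbol after a dot until no new states appear). It has 17 states:
  I0: { [P → . ( ;], [P → . +], [P → . Y e Y], [P → . e + d], [P' → . P], [Y → . ( Y Y], [Y → . e ;], [Y → . e d] }  — shift
  I1: { [P → ( . ;], [Y → ( . Y Y], [Y → . ( Y Y], [Y → . e ;], [Y → . e d] }  — shift
  I2: { [P → + .] }  — reduce
  I3: { [P' → P .] }  — accept
  I4: { [P → Y . e Y] }  — shift
  I5: { [P → e . + d], [Y → e . ;], [Y → e . d] }  — shift
  I6: { [P → e + . d] }  — shift
  I7: { [Y → e ; .] }  — reduce
  I8: { [Y → e d .] }  — reduce
  I9: { [P → e + d .] }  — reduce
  I10: { [P → Y e . Y], [Y → . ( Y Y], [Y → . e ;], [Y → . e d] }  — shift
  I11: { [Y → ( . Y Y], [Y → . ( Y Y], [Y → . e ;], [Y → . e d] }  — shift
  I12: { [P → Y e Y .] }  — reduce
  I13: { [Y → e . ;], [Y → e . d] }  — shift
  I14: { [Y → ( Y . Y], [Y → . ( Y Y], [Y → . e ;], [Y → . e d] }  — shift
  I15: { [Y → ( Y Y .] }  — reduce
  I16: { [P → ( ; .] }  — reduce

No state contains more than one complete item.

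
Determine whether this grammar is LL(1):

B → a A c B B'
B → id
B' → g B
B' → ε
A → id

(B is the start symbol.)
No. Predict set conflict for B': { 'g' }

Relevant sets:
  FOLLOW(B') = { $, 'g' }

For B:
  PREDICT(B → a A c B B') = { 'a' }
  PREDICT(B → id) = { 'id' }
For B':
  PREDICT(B' → g B) = { 'g' }
  PREDICT(B' → ε) = { $, 'g' }
A has a single production, so nothing to check there.

Conflict found: Predict set conflict for B': { 'g' }
The grammar is NOT LL(1).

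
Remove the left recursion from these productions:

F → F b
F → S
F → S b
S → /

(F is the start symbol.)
F → S F'
F → S b F'
F' → b F'
F' → ε
S → /

F is directly left-recursive. The standard transformation for
  A → A α₁ | ... | A α_m | β₁ | ... | β_n
is
  A  → β₁ A' | ... | β_n A'
  A' → α₁ A' | ... | α_m A' | ε

F → S becomes F → S F'
F → S b becomes F → S b F'
F → F b becomes F' → b F'
Add F' → ε

Productions for other non-terminals are unchanged:
  S → /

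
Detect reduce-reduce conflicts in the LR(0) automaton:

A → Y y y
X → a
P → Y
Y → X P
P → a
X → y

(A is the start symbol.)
Augment with A' → A and build the canonical LR(0) collection (I0 = CLOSURE({[A' → . A]}), then GOTO on every symbol after a dot until no new states appear). It has 11 states:
  I0: { [A → . Y y y], [A' → . A], [X → . a], [X → . y], [Y → . X P] }  — shift
  I1: { [A' → A .] }  — accept
  I2: { [P → . Y], [P → . a], [X → . a], [X → . y], [Y → . X P], [Y → X . P] }  — shift
  I3: { [A → Y . y y] }  — shift
  I4: { [X → a .] }  — reduce
  I5: { [X → y .] }  — reduce
  I6: { [A → Y y . y] }  — shift
  I7: { [A → Y y y .] }  — reduce
  I8: { [Y → X P .] }  — reduce
  I9: { [P → Y .] }  — reduce
  I10: { [P → a .], [X → a .] }  — 2 reduces

I10 contains complete items [P → a .], [X → a .] — reduce-reduce conflict.

Answer: Yes — I10: [P → a .] vs [X → a .]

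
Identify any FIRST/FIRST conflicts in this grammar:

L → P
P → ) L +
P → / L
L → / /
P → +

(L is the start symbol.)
A FIRST/FIRST conflict occurs when two productions N → α and N → β for the same non-terminal have FIRST(α) ∩ FIRST(β) ≠ ∅ (with ε ∈ FIRST of a nullable right-hand side, so two nullable alternatives also conflict).

FIRST sets of the non-terminals at (or reachable through a nullable prefix from) the front of some alternative:
  FIRST(P) = { ')', '+', '/' }

Productions for L:
  L → P: FIRST = { ')', '+', '/' }
  L → / /: FIRST = { '/' }
Productions for P:
  P → ) L +: FIRST = { ')' }
  P → / L: FIRST = { '/' }
  P → +: FIRST = { '+' }

Conflict for L: L → P and L → / /
  Overlap: { '/' }

Answer: Yes. L → P / L → '/' '/' on { '/' }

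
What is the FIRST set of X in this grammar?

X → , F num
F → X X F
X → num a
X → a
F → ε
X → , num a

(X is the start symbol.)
To compute FIRST(X), examine every production with X on the left-hand side, reading each right-hand side left to right until a non-nullable symbol is reached.

From X → , F num:
  - ',' is a terminal: add ',' and stop
From X → num a:
  - num is a terminal: add 'num' and stop
From X → a:
  - a is a terminal: add 'a' and stop
From X → , num a:
  - ',' is a terminal: add ',' and stop

Collecting: FIRST(X) = { ',', 'a', 'num' }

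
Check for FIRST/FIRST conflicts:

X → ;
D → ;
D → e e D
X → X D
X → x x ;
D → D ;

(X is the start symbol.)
A FIRST/FIRST conflict occurs when two productions N → α and N → β for the same non-terminal have FIRST(α) ∩ FIRST(β) ≠ ∅ (with ε ∈ FIRST of a nullable right-hand side, so two nullable alternatives also conflict).

FIRST sets of the non-terminals at (or reachable through a nullable prefix from) the front of some alternative:
  FIRST(X) = { ';', 'x' }
  FIRST(D) = { ';', 'e' }

Productions for X:
  X → ;: FIRST = { ';' }
  X → X D: FIRST = { ';', 'x' }
  X → x x ;: FIRST = { 'x' }
Productions for D:
  D → ;: FIRST = { ';' }
  D → e e D: FIRST = { 'e' }
  D → D ;: FIRST = { ';', 'e' }

Conflict for X: X → ; and X → X D
  Overlap: { ';' }
Conflict for X: X → X D and X → x x ;
  Overlap: { 'x' }
Conflict for D: D → ; and D → D ;
  Overlap: { ';' }
Conflict for D: D → e e D and D → D ;
  Overlap: { 'e' }

Answer: Yes. X → ';' / X → X D on { ';' }; X → X D / X → x x ';' on { 'x' }; D → ';' / D → D ';' on { ';' }; D → e e D / D → D ';' on { 'e' }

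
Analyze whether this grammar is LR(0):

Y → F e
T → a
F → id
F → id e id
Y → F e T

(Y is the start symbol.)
No. Shift-reduce conflict between [F → id .] and [F → id . e id]

A grammar is LR(0) if no state in the canonical LR(0) collection has:
  - both a shift item (dot before a terminal) and a complete item (shift-reduce conflict), or
  - two or more complete items (reduce-reduce conflict; the accept item [Y' → Y .] counts as a complete item here).

Augment with Y' → Y and build the canonical LR(0) collection (I0 = CLOSURE({[Y' → . Y]}), then GOTO on every symbol after a dot until no new states appear). It has 9 states:
  I0: { [F → . id e id], [F → . id], [Y → . F e T], [Y → . F e], [Y' → . Y] }  — shift
  I1: { [Y → F . e T], [Y → F . e] }  — shift
  I2: { [Y' → Y .] }  — accept
  I3: { [F → id . e id], [F → id .] }  — shift, reduce
  I4: { [F → id e . id] }  — shift
  I5: { [F → id e id .] }  — reduce
  I6: { [T → . a], [Y → F e . T], [Y → F e .] }  — shift, reduce
  I7: { [Y → F e T .] }  — reduce
  I8: { [T → a .] }  — reduce

Conflict in state I3:
  Shift-reduce conflict between [F → id .] and [F → id . e id]
So the grammar is NOT LR(0).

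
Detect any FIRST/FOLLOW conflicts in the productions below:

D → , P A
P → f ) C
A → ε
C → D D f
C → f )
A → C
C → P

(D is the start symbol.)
Nullable non-terminals: A.
FIRST sets used below: FIRST(C) = { ',', 'f' }

A: nullable alternative(s) A → ε; FOLLOW(A) = { $, ',', 'f' }
  A → ε: FIRST \ {ε} = { } — this is the only nullable alternative, skip
  A → C: FIRST \ {ε} = { ',', 'f' } — overlaps FOLLOW(A) on { ',', 'f' }: CONFLICT

C, D, P have no nullable alternative, so no FIRST/FOLLOW check is needed there.

So the grammar has 1 FIRST/FOLLOW conflict (marked CONFLICT above).

Answer: Yes. A → C with FOLLOW(A) on { ',', 'f' }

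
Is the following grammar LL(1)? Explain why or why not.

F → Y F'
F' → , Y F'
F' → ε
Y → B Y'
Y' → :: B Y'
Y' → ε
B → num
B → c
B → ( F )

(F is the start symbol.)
Yes, the grammar is LL(1).

Relevant sets:
  FOLLOW(F') = { $, ')' }
  FOLLOW(Y') = { $, ')', ',' }

For F':
  PREDICT(F' → ',' Y F') = { ',' }
  PREDICT(F' → ε) = { $, ')' }
For Y':
  PREDICT(Y' → :: B Y') = { '::' }
  PREDICT(Y' → ε) = { $, ')', ',' }
For B:
  PREDICT(B → num) = { 'num' }
  PREDICT(B → c) = { 'c' }
  PREDICT(B → '(' F ')') = { '(' }
F, Y have a single production, so nothing to check there.

All predict sets are disjoint. The grammar IS LL(1).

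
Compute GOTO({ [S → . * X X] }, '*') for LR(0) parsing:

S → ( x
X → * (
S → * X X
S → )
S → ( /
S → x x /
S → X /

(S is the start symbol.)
GOTO(I, '*') = CLOSURE({ [A → αX.β] : [A → α.Xβ] ∈ I, X = '*' })

Items with dot before '*', with the dot advanced:
  [S → . * X X] → [S → * . X X]
Closure of the advanced items:
  [S → * . X X] has the dot before X: add [X → . * (]

GOTO = { [S → * . X X], [X → . * (] }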